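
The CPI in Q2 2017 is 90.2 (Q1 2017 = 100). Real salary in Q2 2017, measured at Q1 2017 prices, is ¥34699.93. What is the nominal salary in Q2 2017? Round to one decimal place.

31299.3

Nominal = Real × (Index/100) = 34699.93 × (90.2/100)
        = 34699.93 × 0.902 = 31299.3369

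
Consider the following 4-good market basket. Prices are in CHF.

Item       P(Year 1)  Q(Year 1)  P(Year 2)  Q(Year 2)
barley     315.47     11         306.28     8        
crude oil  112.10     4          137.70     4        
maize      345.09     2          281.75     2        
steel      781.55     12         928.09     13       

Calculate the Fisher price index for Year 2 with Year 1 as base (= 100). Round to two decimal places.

Laspeyres component (base-period weights):
ΣP(Year 2)Q(Year 1) = 306.28×11 + 137.70×4 + 281.75×2 + 928.09×12 = 3369.08 + 550.8 + 563.5 + 11137.08 = 15620.46
ΣP(Year 1)Q(Year 1) = 315.47×11 + 112.10×4 + 345.09×2 + 781.55×12 = 3470.17 + 448.4 + 690.18 + 9378.6 = 13987.35
L = 15620.46 / 13987.35 × 100 = 111.6756
Paasche component (current-period weights):
ΣP(Year 2)Q(Year 2) = 306.28×8 + 137.70×4 + 281.75×2 + 928.09×13 = 2450.24 + 550.8 + 563.5 + 12065.17 = 15629.71
ΣP(Year 1)Q(Year 2) = 315.47×8 + 112.10×4 + 345.09×2 + 781.55×13 = 2523.76 + 448.4 + 690.18 + 10160.15 = 13822.49
P = 15629.71 / 13822.49 × 100 = 113.0745
Fisher = √(L × P) = √(111.6756 × 113.0745) = 112.3729

112.37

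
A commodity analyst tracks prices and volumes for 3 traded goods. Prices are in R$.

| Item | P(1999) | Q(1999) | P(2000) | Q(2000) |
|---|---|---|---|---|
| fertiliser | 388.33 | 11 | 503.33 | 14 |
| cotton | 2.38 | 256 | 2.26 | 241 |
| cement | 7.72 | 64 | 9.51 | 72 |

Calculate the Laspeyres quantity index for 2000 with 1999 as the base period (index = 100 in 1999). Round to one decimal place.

122.2

Laspeyres quantity index uses base-period prices as weights.
ΣP(1999)·Q(2000) = 388.33×14 + 2.38×241 + 7.72×72 = 5436.62 + 573.58 + 555.84 = 6566.04
ΣP(1999)·Q(1999) = 388.33×11 + 2.38×256 + 7.72×64 = 4271.63 + 609.28 + 494.08 = 5374.99
Index = 6566.04 / 5374.99 × 100 = 122.1591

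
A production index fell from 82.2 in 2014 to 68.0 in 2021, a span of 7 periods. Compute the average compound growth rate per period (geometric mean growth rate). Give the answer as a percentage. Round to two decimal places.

-2.67%

Growth factor = (68.0/82.2)^(1/7) = (0.827251)^(1/7) = 0.973271
Growth rate = 0.973271 − 1 = -0.026729 = -2.6729%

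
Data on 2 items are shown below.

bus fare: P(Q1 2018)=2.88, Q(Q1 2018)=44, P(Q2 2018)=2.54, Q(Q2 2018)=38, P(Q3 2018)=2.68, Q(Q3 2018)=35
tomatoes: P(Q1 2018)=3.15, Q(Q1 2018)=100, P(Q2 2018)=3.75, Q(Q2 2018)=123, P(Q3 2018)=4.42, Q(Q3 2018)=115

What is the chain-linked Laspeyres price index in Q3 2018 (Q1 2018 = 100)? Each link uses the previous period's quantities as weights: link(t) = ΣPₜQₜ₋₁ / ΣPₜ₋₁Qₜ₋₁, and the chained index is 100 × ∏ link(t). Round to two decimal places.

Link Q1 2018→Q2 2018:
ΣP(Q2 2018)Q(Q1 2018) = 2.54×44 + 3.75×100 = 111.76 + 375 = 486.76
ΣP(Q1 2018)Q(Q1 2018) = 2.88×44 + 3.15×100 = 126.72 + 315 = 441.72
link = 486.76/441.72 = 1.101965
Link Q2 2018→Q3 2018:
ΣP(Q3 2018)Q(Q2 2018) = 2.68×38 + 4.42×123 = 101.84 + 543.66 = 645.5
ΣP(Q2 2018)Q(Q2 2018) = 2.54×38 + 3.75×123 = 96.52 + 461.25 = 557.77
link = 645.5/557.77 = 1.157287
Chained index = 100 × 1.101965 × 1.157287 = 127.5290

127.53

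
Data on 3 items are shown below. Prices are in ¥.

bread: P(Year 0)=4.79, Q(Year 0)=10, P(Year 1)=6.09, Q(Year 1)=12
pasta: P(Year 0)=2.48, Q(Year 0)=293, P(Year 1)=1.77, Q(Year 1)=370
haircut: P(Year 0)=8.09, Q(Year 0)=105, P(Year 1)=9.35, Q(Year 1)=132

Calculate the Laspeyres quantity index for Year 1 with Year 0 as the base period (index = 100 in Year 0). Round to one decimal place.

Laspeyres quantity index uses base-period prices as weights.
ΣP(Year 0)·Q(Year 1) = 4.79×12 + 2.48×370 + 8.09×132 = 57.48 + 917.6 + 1067.88 = 2042.96
ΣP(Year 0)·Q(Year 0) = 4.79×10 + 2.48×293 + 8.09×105 = 47.9 + 726.64 + 849.45 = 1623.99
Index = 2042.96 / 1623.99 × 100 = 125.7988

125.8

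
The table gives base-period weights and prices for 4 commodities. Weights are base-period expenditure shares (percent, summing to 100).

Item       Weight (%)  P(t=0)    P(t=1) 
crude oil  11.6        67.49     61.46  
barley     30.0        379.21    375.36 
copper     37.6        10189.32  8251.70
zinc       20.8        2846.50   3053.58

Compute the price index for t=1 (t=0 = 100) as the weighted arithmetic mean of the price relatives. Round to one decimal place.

93.0

crude oil: 11.6 × (61.46/67.49) = 11.6 × 0.910653 = 10.5636
barley: 30.0 × (375.36/379.21) = 30.0 × 0.989847 = 29.6954
copper: 37.6 × (8251.70/10189.32) = 37.6 × 0.809838 = 30.4499
zinc: 20.8 × (3053.58/2846.50) = 20.8 × 1.072749 = 22.3132
Index = Σ wᵢ·(p₁ᵢ/p₀ᵢ) = 10.5636 + 29.6954 + 30.4499 + 22.3132 = 93.0221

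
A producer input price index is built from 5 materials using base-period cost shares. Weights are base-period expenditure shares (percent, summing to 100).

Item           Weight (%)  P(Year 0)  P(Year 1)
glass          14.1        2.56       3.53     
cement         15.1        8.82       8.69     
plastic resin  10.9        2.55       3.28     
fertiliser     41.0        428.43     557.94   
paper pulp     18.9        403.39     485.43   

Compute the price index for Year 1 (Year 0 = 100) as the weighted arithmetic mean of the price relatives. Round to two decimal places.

124.48

glass: 14.1 × (3.53/2.56) = 14.1 × 1.378906 = 19.4426
cement: 15.1 × (8.69/8.82) = 15.1 × 0.985261 = 14.8774
plastic resin: 10.9 × (3.28/2.55) = 10.9 × 1.286275 = 14.0204
fertiliser: 41.0 × (557.94/428.43) = 41.0 × 1.302290 = 53.3939
paper pulp: 18.9 × (485.43/403.39) = 18.9 × 1.203376 = 22.7438
Index = Σ wᵢ·(p₁ᵢ/p₀ᵢ) = 19.4426 + 14.8774 + 14.0204 + 53.3939 + 22.7438 = 124.4781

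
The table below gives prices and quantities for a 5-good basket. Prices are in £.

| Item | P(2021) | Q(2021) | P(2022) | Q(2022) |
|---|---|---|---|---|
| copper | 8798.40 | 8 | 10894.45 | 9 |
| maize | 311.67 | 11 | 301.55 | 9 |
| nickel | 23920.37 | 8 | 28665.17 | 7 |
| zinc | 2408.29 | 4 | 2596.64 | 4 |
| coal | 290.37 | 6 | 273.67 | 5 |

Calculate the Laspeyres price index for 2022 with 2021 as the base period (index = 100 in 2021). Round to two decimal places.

Laspeyres price index uses base-period quantities as weights.
ΣP(2022)·Q(2021) = 10894.45×8 + 301.55×11 + 28665.17×8 + 2596.64×4 + 273.67×6 = 87155.6 + 3317.05 + 229321.36 + 10386.56 + 1642.02 = 331822.59
ΣP(2021)·Q(2021) = 8798.40×8 + 311.67×11 + 23920.37×8 + 2408.29×4 + 290.37×6 = 70387.2 + 3428.37 + 191362.96 + 9633.16 + 1742.22 = 276553.91
Index = 331822.59 / 276553.91 × 100 = 119.9848

119.98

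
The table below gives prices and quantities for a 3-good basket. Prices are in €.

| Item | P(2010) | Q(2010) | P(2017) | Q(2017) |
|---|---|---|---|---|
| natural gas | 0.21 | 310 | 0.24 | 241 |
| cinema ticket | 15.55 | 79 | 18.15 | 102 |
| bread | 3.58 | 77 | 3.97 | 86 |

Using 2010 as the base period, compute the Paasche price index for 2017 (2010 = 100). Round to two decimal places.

Paasche price index uses current-period quantities as weights.
ΣP(2017)·Q(2017) = 0.24×241 + 18.15×102 + 3.97×86 = 57.84 + 1851.3 + 341.42 = 2250.56
ΣP(2010)·Q(2017) = 0.21×241 + 15.55×102 + 3.58×86 = 50.61 + 1586.1 + 307.88 = 1944.59
Index = 2250.56 / 1944.59 × 100 = 115.7344

115.73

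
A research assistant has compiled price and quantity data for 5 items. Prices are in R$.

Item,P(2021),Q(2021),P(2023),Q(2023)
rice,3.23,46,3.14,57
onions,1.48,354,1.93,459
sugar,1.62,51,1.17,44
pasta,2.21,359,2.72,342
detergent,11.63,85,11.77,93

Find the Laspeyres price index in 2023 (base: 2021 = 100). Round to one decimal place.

Laspeyres price index uses base-period quantities as weights.
ΣP(2023)·Q(2021) = 3.14×46 + 1.93×354 + 1.17×51 + 2.72×359 + 11.77×85 = 144.44 + 683.22 + 59.67 + 976.48 + 1000.45 = 2864.26
ΣP(2021)·Q(2021) = 3.23×46 + 1.48×354 + 1.62×51 + 2.21×359 + 11.63×85 = 148.58 + 523.92 + 82.62 + 793.39 + 988.55 = 2537.06
Index = 2864.26 / 2537.06 × 100 = 112.8968

112.9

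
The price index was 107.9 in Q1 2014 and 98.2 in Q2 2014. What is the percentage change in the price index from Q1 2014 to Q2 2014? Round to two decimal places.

-8.99%

Change = (98.2 − 107.9) / 107.9 × 100
       = -9.7 / 107.9 × 100 = -8.9898%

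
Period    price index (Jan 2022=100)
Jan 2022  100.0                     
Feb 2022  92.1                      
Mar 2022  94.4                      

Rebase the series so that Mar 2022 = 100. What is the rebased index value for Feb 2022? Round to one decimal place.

Rebased(Feb 2022) = 92.1 / 94.4 × 100 = 97.5636

97.6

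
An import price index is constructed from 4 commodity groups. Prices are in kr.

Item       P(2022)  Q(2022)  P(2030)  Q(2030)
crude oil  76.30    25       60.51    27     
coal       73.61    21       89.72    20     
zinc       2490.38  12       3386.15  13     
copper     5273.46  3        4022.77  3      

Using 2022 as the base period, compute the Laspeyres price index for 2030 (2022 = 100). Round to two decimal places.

114.12

Laspeyres price index uses base-period quantities as weights.
ΣP(2030)·Q(2022) = 60.51×25 + 89.72×21 + 3386.15×12 + 4022.77×3 = 1512.75 + 1884.12 + 40633.8 + 12068.31 = 56098.98
ΣP(2022)·Q(2022) = 76.30×25 + 73.61×21 + 2490.38×12 + 5273.46×3 = 1907.5 + 1545.81 + 29884.56 + 15820.38 = 49158.25
Index = 56098.98 / 49158.25 × 100 = 114.1192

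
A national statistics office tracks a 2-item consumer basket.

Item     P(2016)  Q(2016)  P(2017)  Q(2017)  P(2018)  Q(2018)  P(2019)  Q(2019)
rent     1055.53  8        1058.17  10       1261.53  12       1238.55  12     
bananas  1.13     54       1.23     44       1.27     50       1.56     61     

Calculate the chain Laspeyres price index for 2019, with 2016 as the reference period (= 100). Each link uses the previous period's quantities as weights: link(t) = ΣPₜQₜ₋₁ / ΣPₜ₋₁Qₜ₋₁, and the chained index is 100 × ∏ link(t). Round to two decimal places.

117.45

Link 2016→2017:
ΣP(2017)Q(2016) = 1058.17×8 + 1.23×54 = 8465.36 + 66.42 = 8531.78
ΣP(2016)Q(2016) = 1055.53×8 + 1.13×54 = 8444.24 + 61.02 = 8505.26
link = 8531.78/8505.26 = 1.003118
Link 2017→2018:
ΣP(2018)Q(2017) = 1261.53×10 + 1.27×44 = 12615.3 + 55.88 = 12671.18
ΣP(2017)Q(2017) = 1058.17×10 + 1.23×44 = 10581.7 + 54.12 = 10635.82
link = 12671.18/10635.82 = 1.191368
Link 2018→2019:
ΣP(2019)Q(2018) = 1238.55×12 + 1.56×50 = 14862.6 + 78 = 14940.6
ΣP(2018)Q(2018) = 1261.53×12 + 1.27×50 = 15138.36 + 63.5 = 15201.86
link = 14940.6/15201.86 = 0.982814
Chained index = 100 × 1.003118 × 1.191368 × 0.982814 = 117.4544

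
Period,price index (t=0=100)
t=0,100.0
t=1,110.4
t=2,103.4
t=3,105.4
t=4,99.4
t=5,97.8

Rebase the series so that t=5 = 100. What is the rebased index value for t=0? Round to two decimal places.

Rebased(t=0) = 100.0 / 97.8 × 100 = 102.2495

102.25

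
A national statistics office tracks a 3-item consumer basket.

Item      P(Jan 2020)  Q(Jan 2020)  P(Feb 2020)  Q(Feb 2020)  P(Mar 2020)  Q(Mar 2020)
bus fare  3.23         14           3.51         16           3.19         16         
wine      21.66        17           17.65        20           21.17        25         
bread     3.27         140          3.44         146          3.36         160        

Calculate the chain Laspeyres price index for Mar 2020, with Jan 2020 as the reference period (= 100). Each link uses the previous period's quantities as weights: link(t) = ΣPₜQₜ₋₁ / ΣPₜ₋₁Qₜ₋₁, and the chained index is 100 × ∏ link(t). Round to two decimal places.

100.97

Link Jan 2020→Feb 2020:
ΣP(Feb 2020)Q(Jan 2020) = 3.51×14 + 17.65×17 + 3.44×140 = 49.14 + 300.05 + 481.6 = 830.79
ΣP(Jan 2020)Q(Jan 2020) = 3.23×14 + 21.66×17 + 3.27×140 = 45.22 + 368.22 + 457.8 = 871.24
link = 830.79/871.24 = 0.953572
Link Feb 2020→Mar 2020:
ΣP(Mar 2020)Q(Feb 2020) = 3.19×16 + 21.17×20 + 3.36×146 = 51.04 + 423.4 + 490.56 = 965
ΣP(Feb 2020)Q(Feb 2020) = 3.51×16 + 17.65×20 + 3.44×146 = 56.16 + 353 + 502.24 = 911.4
link = 965/911.4 = 1.058811
Chained index = 100 × 0.953572 × 1.058811 = 100.9652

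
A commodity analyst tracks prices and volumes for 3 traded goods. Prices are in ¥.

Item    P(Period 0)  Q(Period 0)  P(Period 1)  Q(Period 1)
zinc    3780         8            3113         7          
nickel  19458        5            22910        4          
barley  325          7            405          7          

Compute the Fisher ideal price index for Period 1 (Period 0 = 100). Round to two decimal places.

109.36

Laspeyres component (base-period weights):
ΣP(Period 1)Q(Period 0) = 3113×8 + 22910×5 + 405×7 = 24904 + 114550 + 2835 = 142289
ΣP(Period 0)Q(Period 0) = 3780×8 + 19458×5 + 325×7 = 30240 + 97290 + 2275 = 129805
L = 142289 / 129805 × 100 = 109.6175
Paasche component (current-period weights):
ΣP(Period 1)Q(Period 1) = 3113×7 + 22910×4 + 405×7 = 21791 + 91640 + 2835 = 116266
ΣP(Period 0)Q(Period 1) = 3780×7 + 19458×4 + 325×7 = 26460 + 77832 + 2275 = 106567
P = 116266 / 106567 × 100 = 109.1013
Fisher = √(L × P) = √(109.6175 × 109.1013) = 109.3591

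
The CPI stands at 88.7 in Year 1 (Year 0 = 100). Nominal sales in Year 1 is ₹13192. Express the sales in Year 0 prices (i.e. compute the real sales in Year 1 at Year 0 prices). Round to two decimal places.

Real = Nominal ÷ (Index/100) = 13192 ÷ (88.7/100)
     = 13192 ÷ 0.887 = 14872.6043

14872.60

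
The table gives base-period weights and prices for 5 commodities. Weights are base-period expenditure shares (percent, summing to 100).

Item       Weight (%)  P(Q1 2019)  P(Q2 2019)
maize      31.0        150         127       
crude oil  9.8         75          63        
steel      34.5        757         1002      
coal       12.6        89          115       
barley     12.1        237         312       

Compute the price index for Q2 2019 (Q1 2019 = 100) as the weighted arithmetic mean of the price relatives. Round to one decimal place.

maize: 31.0 × (127/150) = 31.0 × 0.846667 = 26.2467
crude oil: 9.8 × (63/75) = 9.8 × 0.840000 = 8.2320
steel: 34.5 × (1002/757) = 34.5 × 1.323646 = 45.6658
coal: 12.6 × (115/89) = 12.6 × 1.292135 = 16.2809
barley: 12.1 × (312/237) = 12.1 × 1.316456 = 15.9291
Index = Σ wᵢ·(p₁ᵢ/p₀ᵢ) = 26.2467 + 8.2320 + 45.6658 + 16.2809 + 15.9291 = 112.3545

112.4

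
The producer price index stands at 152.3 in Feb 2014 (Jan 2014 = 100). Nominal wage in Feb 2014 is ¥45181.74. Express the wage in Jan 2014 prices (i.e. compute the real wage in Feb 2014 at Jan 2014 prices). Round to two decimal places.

Real = Nominal ÷ (Index/100) = 45181.74 ÷ (152.3/100)
     = 45181.74 ÷ 1.523 = 29666.2771

29666.28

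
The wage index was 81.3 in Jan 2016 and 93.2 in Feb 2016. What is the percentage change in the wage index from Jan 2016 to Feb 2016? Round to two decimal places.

14.64%

Change = (93.2 − 81.3) / 81.3 × 100
       = 11.9 / 81.3 × 100 = 14.6371%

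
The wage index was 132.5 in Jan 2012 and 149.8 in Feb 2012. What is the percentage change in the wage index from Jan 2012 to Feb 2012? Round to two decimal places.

13.06%

Change = (149.8 − 132.5) / 132.5 × 100
       = 17.3 / 132.5 × 100 = 13.0566%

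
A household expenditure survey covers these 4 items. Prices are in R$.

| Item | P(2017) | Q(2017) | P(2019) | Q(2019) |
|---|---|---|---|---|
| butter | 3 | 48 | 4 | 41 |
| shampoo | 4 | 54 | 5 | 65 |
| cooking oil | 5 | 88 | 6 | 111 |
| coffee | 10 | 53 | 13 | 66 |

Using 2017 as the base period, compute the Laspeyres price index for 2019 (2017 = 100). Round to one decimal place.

Laspeyres price index uses base-period quantities as weights.
ΣP(2019)·Q(2017) = 4×48 + 5×54 + 6×88 + 13×53 = 192 + 270 + 528 + 689 = 1679
ΣP(2017)·Q(2017) = 3×48 + 4×54 + 5×88 + 10×53 = 144 + 216 + 440 + 530 = 1330
Index = 1679 / 1330 × 100 = 126.2406

126.2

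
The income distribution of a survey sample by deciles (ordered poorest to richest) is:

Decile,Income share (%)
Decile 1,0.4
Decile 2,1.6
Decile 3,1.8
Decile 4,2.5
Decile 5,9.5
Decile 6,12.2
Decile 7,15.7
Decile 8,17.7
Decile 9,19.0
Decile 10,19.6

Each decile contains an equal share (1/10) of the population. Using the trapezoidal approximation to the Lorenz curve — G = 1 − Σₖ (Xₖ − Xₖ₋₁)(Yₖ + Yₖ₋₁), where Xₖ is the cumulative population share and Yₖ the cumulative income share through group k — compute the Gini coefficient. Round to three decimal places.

0.416

Cumulative income shares Yₖ: 0.0040, 0.0200, 0.0380, 0.0630, 0.1580, 0.2800, 0.4370, 0.6140, 0.8040, 1.0000
Σ (Xₖ−Xₖ₋₁)(Yₖ+Yₖ₋₁) = (1/10)(0.0040+0.0000) + (1/10)(0.0200+0.0040) + (1/10)(0.0380+0.0200) + (1/10)(0.0630+0.0380) + (1/10)(0.1580+0.0630) + (1/10)(0.2800+0.1580) + (1/10)(0.4370+0.2800) + (1/10)(0.6140+0.4370) + (1/10)(0.8040+0.6140) + (1/10)(1.0000+0.8040)
  = 0.0004 + 0.0024 + 0.0058 + 0.0101 + 0.0221 + 0.0438 + 0.0717 + 0.1051 + 0.1418 + 0.1804 = 0.5836
G = 1 − 0.5836 = 0.4164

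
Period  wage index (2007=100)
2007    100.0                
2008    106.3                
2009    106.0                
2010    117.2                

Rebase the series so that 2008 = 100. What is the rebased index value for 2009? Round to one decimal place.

Rebased(2009) = 106.0 / 106.3 × 100 = 99.7178

99.7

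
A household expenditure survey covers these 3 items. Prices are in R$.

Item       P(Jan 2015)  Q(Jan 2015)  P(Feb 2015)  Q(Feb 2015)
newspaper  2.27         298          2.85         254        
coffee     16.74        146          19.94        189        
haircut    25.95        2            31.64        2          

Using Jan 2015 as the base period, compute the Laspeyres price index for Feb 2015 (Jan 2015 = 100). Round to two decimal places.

120.53

Laspeyres price index uses base-period quantities as weights.
ΣP(Feb 2015)·Q(Jan 2015) = 2.85×298 + 19.94×146 + 31.64×2 = 849.3 + 2911.24 + 63.28 = 3823.82
ΣP(Jan 2015)·Q(Jan 2015) = 2.27×298 + 16.74×146 + 25.95×2 = 676.46 + 2444.04 + 51.9 = 3172.4
Index = 3823.82 / 3172.4 × 100 = 120.5340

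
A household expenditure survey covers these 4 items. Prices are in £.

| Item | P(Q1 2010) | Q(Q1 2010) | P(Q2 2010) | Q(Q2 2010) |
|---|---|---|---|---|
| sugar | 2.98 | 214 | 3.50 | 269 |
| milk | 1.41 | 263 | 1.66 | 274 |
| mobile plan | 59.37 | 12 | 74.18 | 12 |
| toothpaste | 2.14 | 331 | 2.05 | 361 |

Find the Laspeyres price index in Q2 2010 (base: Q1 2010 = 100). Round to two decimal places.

113.38

Laspeyres price index uses base-period quantities as weights.
ΣP(Q2 2010)·Q(Q1 2010) = 3.50×214 + 1.66×263 + 74.18×12 + 2.05×331 = 749 + 436.58 + 890.16 + 678.55 = 2754.29
ΣP(Q1 2010)·Q(Q1 2010) = 2.98×214 + 1.41×263 + 59.37×12 + 2.14×331 = 637.72 + 370.83 + 712.44 + 708.34 = 2429.33
Index = 2754.29 / 2429.33 × 100 = 113.3765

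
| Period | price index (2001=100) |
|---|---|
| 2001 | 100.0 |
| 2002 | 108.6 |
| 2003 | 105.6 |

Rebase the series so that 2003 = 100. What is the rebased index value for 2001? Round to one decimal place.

94.7

Rebased(2001) = 100.0 / 105.6 × 100 = 94.6970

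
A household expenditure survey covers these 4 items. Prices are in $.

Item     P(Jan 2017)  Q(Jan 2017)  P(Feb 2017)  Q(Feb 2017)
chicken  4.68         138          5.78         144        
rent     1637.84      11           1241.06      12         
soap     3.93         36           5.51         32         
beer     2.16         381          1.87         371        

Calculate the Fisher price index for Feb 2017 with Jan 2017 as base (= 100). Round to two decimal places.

78.17

Laspeyres component (base-period weights):
ΣP(Feb 2017)Q(Jan 2017) = 5.78×138 + 1241.06×11 + 5.51×36 + 1.87×381 = 797.64 + 13651.66 + 198.36 + 712.47 = 15360.13
ΣP(Jan 2017)Q(Jan 2017) = 4.68×138 + 1637.84×11 + 3.93×36 + 2.16×381 = 645.84 + 18016.24 + 141.48 + 822.96 = 19626.52
L = 15360.13 / 19626.52 × 100 = 78.2621
Paasche component (current-period weights):
ΣP(Feb 2017)Q(Feb 2017) = 5.78×144 + 1241.06×12 + 5.51×32 + 1.87×371 = 832.32 + 14892.72 + 176.32 + 693.77 = 16595.13
ΣP(Jan 2017)Q(Feb 2017) = 4.68×144 + 1637.84×12 + 3.93×32 + 2.16×371 = 673.92 + 19654.08 + 125.76 + 801.36 = 21255.12
P = 16595.13 / 21255.12 × 100 = 78.0759
Fisher = √(L × P) = √(78.2621 × 78.0759) = 78.1690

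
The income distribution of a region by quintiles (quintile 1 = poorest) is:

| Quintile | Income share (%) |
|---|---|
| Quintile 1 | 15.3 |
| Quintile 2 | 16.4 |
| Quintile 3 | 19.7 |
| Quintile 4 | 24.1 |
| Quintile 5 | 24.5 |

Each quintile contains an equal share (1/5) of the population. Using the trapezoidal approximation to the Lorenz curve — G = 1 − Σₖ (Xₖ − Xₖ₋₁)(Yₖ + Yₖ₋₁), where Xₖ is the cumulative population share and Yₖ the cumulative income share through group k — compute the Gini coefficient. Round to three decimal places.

Cumulative income shares Yₖ: 0.1530, 0.3170, 0.5140, 0.7550, 1.0000
Σ (Xₖ−Xₖ₋₁)(Yₖ+Yₖ₋₁) = (1/5)(0.1530+0.0000) + (1/5)(0.3170+0.1530) + (1/5)(0.5140+0.3170) + (1/5)(0.7550+0.5140) + (1/5)(1.0000+0.7550)
  = 0.0306 + 0.0940 + 0.1662 + 0.2538 + 0.3510 = 0.8956
G = 1 − 0.8956 = 0.1044

0.104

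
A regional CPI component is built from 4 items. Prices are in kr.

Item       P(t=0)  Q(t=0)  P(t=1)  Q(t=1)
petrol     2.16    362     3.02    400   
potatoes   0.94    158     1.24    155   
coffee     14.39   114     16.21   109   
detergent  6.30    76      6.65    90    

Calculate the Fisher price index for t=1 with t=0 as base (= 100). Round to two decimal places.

Laspeyres component (base-period weights):
ΣP(t=1)Q(t=0) = 3.02×362 + 1.24×158 + 16.21×114 + 6.65×76 = 1093.24 + 195.92 + 1847.94 + 505.4 = 3642.5
ΣP(t=0)Q(t=0) = 2.16×362 + 0.94×158 + 14.39×114 + 6.30×76 = 781.92 + 148.52 + 1640.46 + 478.8 = 3049.7
L = 3642.5 / 3049.7 × 100 = 119.4380
Paasche component (current-period weights):
ΣP(t=1)Q(t=1) = 3.02×400 + 1.24×155 + 16.21×109 + 6.65×90 = 1208 + 192.2 + 1766.89 + 598.5 = 3765.59
ΣP(t=0)Q(t=1) = 2.16×400 + 0.94×155 + 14.39×109 + 6.30×90 = 864 + 145.7 + 1568.51 + 567 = 3145.21
P = 3765.59 / 3145.21 × 100 = 119.7246
Fisher = √(L × P) = √(119.4380 × 119.7246) = 119.5812

119.58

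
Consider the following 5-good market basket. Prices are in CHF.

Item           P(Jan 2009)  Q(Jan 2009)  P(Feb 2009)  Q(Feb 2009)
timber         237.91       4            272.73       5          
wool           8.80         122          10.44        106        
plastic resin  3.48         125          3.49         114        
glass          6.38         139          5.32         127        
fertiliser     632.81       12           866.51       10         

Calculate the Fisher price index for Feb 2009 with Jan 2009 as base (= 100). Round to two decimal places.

Laspeyres component (base-period weights):
ΣP(Feb 2009)Q(Jan 2009) = 272.73×4 + 10.44×122 + 3.49×125 + 5.32×139 + 866.51×12 = 1090.92 + 1273.68 + 436.25 + 739.48 + 10398.12 = 13938.45
ΣP(Jan 2009)Q(Jan 2009) = 237.91×4 + 8.80×122 + 3.48×125 + 6.38×139 + 632.81×12 = 951.64 + 1073.6 + 435 + 886.82 + 7593.72 = 10940.78
L = 13938.45 / 10940.78 × 100 = 127.3991
Paasche component (current-period weights):
ΣP(Feb 2009)Q(Feb 2009) = 272.73×5 + 10.44×106 + 3.49×114 + 5.32×127 + 866.51×10 = 1363.65 + 1106.64 + 397.86 + 675.64 + 8665.1 = 12208.89
ΣP(Jan 2009)Q(Feb 2009) = 237.91×5 + 8.80×106 + 3.48×114 + 6.38×127 + 632.81×10 = 1189.55 + 932.8 + 396.72 + 810.26 + 6328.1 = 9657.43
P = 12208.89 / 9657.43 × 100 = 126.4197
Fisher = √(L × P) = √(127.3991 × 126.4197) = 126.9084

126.91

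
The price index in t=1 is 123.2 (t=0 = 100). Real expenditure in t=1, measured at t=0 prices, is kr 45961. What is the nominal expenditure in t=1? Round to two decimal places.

Nominal = Real × (Index/100) = 45961 × (123.2/100)
        = 45961 × 1.232 = 56623.9520

56623.95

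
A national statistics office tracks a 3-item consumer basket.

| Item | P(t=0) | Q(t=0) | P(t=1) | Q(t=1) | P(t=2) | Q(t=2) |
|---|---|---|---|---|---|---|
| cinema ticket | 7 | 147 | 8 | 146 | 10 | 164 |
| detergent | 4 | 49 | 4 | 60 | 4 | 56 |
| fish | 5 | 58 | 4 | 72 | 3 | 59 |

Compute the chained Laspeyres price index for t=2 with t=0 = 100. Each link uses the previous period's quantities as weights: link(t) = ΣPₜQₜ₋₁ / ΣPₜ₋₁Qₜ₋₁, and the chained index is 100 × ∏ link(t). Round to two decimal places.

Link t=0→t=1:
ΣP(t=1)Q(t=0) = 8×147 + 4×49 + 4×58 = 1176 + 196 + 232 = 1604
ΣP(t=0)Q(t=0) = 7×147 + 4×49 + 5×58 = 1029 + 196 + 290 = 1515
link = 1604/1515 = 1.058746
Link t=1→t=2:
ΣP(t=2)Q(t=1) = 10×146 + 4×60 + 3×72 = 1460 + 240 + 216 = 1916
ΣP(t=1)Q(t=1) = 8×146 + 4×60 + 4×72 = 1168 + 240 + 288 = 1696
link = 1916/1696 = 1.129717
Chained index = 100 × 1.058746 × 1.129717 = 119.6083

119.61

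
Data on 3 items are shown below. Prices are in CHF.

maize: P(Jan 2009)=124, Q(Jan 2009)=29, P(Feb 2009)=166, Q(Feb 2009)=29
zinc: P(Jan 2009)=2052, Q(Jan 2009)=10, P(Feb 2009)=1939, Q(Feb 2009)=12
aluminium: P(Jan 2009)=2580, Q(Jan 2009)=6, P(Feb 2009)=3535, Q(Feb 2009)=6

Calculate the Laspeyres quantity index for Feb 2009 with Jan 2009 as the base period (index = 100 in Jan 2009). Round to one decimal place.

110.4

Laspeyres quantity index uses base-period prices as weights.
ΣP(Jan 2009)·Q(Feb 2009) = 124×29 + 2052×12 + 2580×6 = 3596 + 24624 + 15480 = 43700
ΣP(Jan 2009)·Q(Jan 2009) = 124×29 + 2052×10 + 2580×6 = 3596 + 20520 + 15480 = 39596
Index = 43700 / 39596 × 100 = 110.3647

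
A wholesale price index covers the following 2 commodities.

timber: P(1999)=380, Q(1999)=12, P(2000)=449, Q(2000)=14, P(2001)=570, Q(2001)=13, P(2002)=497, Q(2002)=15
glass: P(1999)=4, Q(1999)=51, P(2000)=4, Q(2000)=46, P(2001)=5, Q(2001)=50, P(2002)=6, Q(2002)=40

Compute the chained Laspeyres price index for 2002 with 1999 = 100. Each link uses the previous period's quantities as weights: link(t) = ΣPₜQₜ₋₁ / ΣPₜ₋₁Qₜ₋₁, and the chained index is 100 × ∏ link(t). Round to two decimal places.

131.47

Link 1999→2000:
ΣP(2000)Q(1999) = 449×12 + 4×51 = 5388 + 204 = 5592
ΣP(1999)Q(1999) = 380×12 + 4×51 = 4560 + 204 = 4764
link = 5592/4764 = 1.173804
Link 2000→2001:
ΣP(2001)Q(2000) = 570×14 + 5×46 = 7980 + 230 = 8210
ΣP(2000)Q(2000) = 449×14 + 4×46 = 6286 + 184 = 6470
link = 8210/6470 = 1.268934
Link 2001→2002:
ΣP(2002)Q(2001) = 497×13 + 6×50 = 6461 + 300 = 6761
ΣP(2001)Q(2001) = 570×13 + 5×50 = 7410 + 250 = 7660
link = 6761/7660 = 0.882637
Chained index = 100 × 1.173804 × 1.268934 × 0.882637 = 131.4669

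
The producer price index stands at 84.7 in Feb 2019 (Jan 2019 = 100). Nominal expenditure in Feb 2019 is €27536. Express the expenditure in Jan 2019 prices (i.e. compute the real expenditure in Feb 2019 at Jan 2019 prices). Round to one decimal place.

32510.0

Real = Nominal ÷ (Index/100) = 27536 ÷ (84.7/100)
     = 27536 ÷ 0.847 = 32510.0354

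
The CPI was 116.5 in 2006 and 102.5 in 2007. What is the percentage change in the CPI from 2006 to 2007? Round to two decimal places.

-12.02%

Change = (102.5 − 116.5) / 116.5 × 100
       = -14.0 / 116.5 × 100 = -12.0172%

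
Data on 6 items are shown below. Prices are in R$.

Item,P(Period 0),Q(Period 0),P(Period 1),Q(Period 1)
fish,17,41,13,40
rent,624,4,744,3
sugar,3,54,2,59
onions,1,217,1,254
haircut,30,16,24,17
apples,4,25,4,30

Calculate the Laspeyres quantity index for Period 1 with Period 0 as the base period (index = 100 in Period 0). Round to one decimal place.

87.0

Laspeyres quantity index uses base-period prices as weights.
ΣP(Period 0)·Q(Period 1) = 17×40 + 624×3 + 3×59 + 1×254 + 30×17 + 4×30 = 680 + 1872 + 177 + 254 + 510 + 120 = 3613
ΣP(Period 0)·Q(Period 0) = 17×41 + 624×4 + 3×54 + 1×217 + 30×16 + 4×25 = 697 + 2496 + 162 + 217 + 480 + 100 = 4152
Index = 3613 / 4152 × 100 = 87.0183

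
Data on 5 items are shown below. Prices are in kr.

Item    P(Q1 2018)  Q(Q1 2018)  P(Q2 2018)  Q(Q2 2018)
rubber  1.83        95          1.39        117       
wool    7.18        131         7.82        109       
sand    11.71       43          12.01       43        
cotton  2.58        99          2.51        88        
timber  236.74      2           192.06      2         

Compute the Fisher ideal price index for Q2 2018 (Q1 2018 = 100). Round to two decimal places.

97.66

Laspeyres component (base-period weights):
ΣP(Q2 2018)Q(Q1 2018) = 1.39×95 + 7.82×131 + 12.01×43 + 2.51×99 + 192.06×2 = 132.05 + 1024.42 + 516.43 + 248.49 + 384.12 = 2305.51
ΣP(Q1 2018)Q(Q1 2018) = 1.83×95 + 7.18×131 + 11.71×43 + 2.58×99 + 236.74×2 = 173.85 + 940.58 + 503.53 + 255.42 + 473.48 = 2346.86
L = 2305.51 / 2346.86 × 100 = 98.2381
Paasche component (current-period weights):
ΣP(Q2 2018)Q(Q2 2018) = 1.39×117 + 7.82×109 + 12.01×43 + 2.51×88 + 192.06×2 = 162.63 + 852.38 + 516.43 + 220.88 + 384.12 = 2136.44
ΣP(Q1 2018)Q(Q2 2018) = 1.83×117 + 7.18×109 + 11.71×43 + 2.58×88 + 236.74×2 = 214.11 + 782.62 + 503.53 + 227.04 + 473.48 = 2200.78
P = 2136.44 / 2200.78 × 100 = 97.0765
Fisher = √(L × P) = √(98.2381 × 97.0765) = 97.6556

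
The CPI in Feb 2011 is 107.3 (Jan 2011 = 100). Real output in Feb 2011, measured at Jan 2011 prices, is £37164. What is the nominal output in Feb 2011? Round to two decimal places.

Nominal = Real × (Index/100) = 37164 × (107.3/100)
        = 37164 × 1.073 = 39876.9720

39876.97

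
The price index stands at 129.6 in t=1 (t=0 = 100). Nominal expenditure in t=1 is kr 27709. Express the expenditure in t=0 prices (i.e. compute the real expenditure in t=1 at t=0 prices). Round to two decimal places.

21380.40

Real = Nominal ÷ (Index/100) = 27709 ÷ (129.6/100)
     = 27709 ÷ 1.296 = 21380.4012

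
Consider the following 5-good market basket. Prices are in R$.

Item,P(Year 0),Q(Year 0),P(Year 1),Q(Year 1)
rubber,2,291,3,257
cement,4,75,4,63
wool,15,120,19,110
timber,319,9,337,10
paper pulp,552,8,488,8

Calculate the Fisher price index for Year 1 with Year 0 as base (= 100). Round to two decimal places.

103.93

Laspeyres component (base-period weights):
ΣP(Year 1)Q(Year 0) = 3×291 + 4×75 + 19×120 + 337×9 + 488×8 = 873 + 300 + 2280 + 3033 + 3904 = 10390
ΣP(Year 0)Q(Year 0) = 2×291 + 4×75 + 15×120 + 319×9 + 552×8 = 582 + 300 + 1800 + 2871 + 4416 = 9969
L = 10390 / 9969 × 100 = 104.2231
Paasche component (current-period weights):
ΣP(Year 1)Q(Year 1) = 3×257 + 4×63 + 19×110 + 337×10 + 488×8 = 771 + 252 + 2090 + 3370 + 3904 = 10387
ΣP(Year 0)Q(Year 1) = 2×257 + 4×63 + 15×110 + 319×10 + 552×8 = 514 + 252 + 1650 + 3190 + 4416 = 10022
P = 10387 / 10022 × 100 = 103.6420
Fisher = √(L × P) = √(104.2231 × 103.6420) = 103.9321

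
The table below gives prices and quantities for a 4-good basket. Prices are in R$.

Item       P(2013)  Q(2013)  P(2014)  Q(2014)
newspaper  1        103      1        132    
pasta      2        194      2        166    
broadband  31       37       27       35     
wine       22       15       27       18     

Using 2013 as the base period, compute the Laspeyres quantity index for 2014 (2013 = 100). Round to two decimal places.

Laspeyres quantity index uses base-period prices as weights.
ΣP(2013)·Q(2014) = 1×132 + 2×166 + 31×35 + 22×18 = 132 + 332 + 1085 + 396 = 1945
ΣP(2013)·Q(2013) = 1×103 + 2×194 + 31×37 + 22×15 = 103 + 388 + 1147 + 330 = 1968
Index = 1945 / 1968 × 100 = 98.8313

98.83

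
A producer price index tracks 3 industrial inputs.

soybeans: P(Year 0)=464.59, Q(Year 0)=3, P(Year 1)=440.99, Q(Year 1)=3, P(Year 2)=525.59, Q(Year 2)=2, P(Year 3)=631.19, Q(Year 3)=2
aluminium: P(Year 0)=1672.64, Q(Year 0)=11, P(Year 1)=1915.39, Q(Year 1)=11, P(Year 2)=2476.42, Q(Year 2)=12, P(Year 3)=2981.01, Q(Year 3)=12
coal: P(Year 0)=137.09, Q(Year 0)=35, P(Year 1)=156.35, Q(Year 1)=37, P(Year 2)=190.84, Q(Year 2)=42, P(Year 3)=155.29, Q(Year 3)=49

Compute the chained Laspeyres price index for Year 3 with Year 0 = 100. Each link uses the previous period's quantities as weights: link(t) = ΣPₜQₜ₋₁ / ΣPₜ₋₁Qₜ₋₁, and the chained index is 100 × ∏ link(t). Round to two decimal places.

162.04

Link Year 0→Year 1:
ΣP(Year 1)Q(Year 0) = 440.99×3 + 1915.39×11 + 156.35×35 = 1322.97 + 21069.29 + 5472.25 = 27864.51
ΣP(Year 0)Q(Year 0) = 464.59×3 + 1672.64×11 + 137.09×35 = 1393.77 + 18399.04 + 4798.15 = 24590.96
link = 27864.51/24590.96 = 1.133120
Link Year 1→Year 2:
ΣP(Year 2)Q(Year 1) = 525.59×3 + 2476.42×11 + 190.84×37 = 1576.77 + 27240.62 + 7061.08 = 35878.47
ΣP(Year 1)Q(Year 1) = 440.99×3 + 1915.39×11 + 156.35×37 = 1322.97 + 21069.29 + 5784.95 = 28177.21
link = 35878.47/28177.21 = 1.273315
Link Year 2→Year 3:
ΣP(Year 3)Q(Year 2) = 631.19×2 + 2981.01×12 + 155.29×42 = 1262.38 + 35772.12 + 6522.18 = 43556.68
ΣP(Year 2)Q(Year 2) = 525.59×2 + 2476.42×12 + 190.84×42 = 1051.18 + 29717.04 + 8015.28 = 38783.5
link = 43556.68/38783.5 = 1.123072
Chained index = 100 × 1.133120 × 1.273315 × 1.123072 = 162.0390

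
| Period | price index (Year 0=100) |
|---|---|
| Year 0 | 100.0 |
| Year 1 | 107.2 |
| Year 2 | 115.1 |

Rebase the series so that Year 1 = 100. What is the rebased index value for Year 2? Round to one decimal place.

Rebased(Year 2) = 115.1 / 107.2 × 100 = 107.3694

107.4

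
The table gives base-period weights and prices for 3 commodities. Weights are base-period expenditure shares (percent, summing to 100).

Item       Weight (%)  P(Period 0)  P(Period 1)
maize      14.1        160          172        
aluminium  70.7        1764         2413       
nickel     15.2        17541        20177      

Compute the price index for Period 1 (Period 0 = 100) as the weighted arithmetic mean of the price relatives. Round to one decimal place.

129.4

maize: 14.1 × (172/160) = 14.1 × 1.075000 = 15.1575
aluminium: 70.7 × (2413/1764) = 70.7 × 1.367914 = 96.7115
nickel: 15.2 × (20177/17541) = 15.2 × 1.150276 = 17.4842
Index = Σ wᵢ·(p₁ᵢ/p₀ᵢ) = 15.1575 + 96.7115 + 17.4842 = 129.3532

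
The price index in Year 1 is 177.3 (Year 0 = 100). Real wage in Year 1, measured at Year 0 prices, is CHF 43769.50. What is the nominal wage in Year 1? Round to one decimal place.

Nominal = Real × (Index/100) = 43769.50 × (177.3/100)
        = 43769.50 × 1.773 = 77603.3235

77603.3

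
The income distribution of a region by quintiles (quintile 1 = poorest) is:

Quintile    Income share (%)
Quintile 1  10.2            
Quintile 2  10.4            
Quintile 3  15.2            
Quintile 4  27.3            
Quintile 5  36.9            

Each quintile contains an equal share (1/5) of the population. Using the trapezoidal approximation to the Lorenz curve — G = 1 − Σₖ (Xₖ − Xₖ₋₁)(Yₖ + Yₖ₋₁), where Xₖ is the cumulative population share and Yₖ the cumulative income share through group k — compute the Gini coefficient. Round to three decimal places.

0.281

Cumulative income shares Yₖ: 0.1020, 0.2060, 0.3580, 0.6310, 1.0000
Σ (Xₖ−Xₖ₋₁)(Yₖ+Yₖ₋₁) = (1/5)(0.1020+0.0000) + (1/5)(0.2060+0.1020) + (1/5)(0.3580+0.2060) + (1/5)(0.6310+0.3580) + (1/5)(1.0000+0.6310)
  = 0.0204 + 0.0616 + 0.1128 + 0.1978 + 0.3262 = 0.7188
G = 1 − 0.7188 = 0.2812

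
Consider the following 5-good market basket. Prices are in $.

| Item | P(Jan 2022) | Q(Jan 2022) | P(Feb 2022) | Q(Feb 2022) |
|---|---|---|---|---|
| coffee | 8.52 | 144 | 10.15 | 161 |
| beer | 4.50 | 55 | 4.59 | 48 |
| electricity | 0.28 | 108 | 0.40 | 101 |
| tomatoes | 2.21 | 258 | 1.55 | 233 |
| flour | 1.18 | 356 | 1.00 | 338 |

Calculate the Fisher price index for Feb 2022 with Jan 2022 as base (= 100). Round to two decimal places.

Laspeyres component (base-period weights):
ΣP(Feb 2022)Q(Jan 2022) = 10.15×144 + 4.59×55 + 0.40×108 + 1.55×258 + 1.00×356 = 1461.6 + 252.45 + 43.2 + 399.9 + 356 = 2513.15
ΣP(Jan 2022)Q(Jan 2022) = 8.52×144 + 4.50×55 + 0.28×108 + 2.21×258 + 1.18×356 = 1226.88 + 247.5 + 30.24 + 570.18 + 420.08 = 2494.88
L = 2513.15 / 2494.88 × 100 = 100.7323
Paasche component (current-period weights):
ΣP(Feb 2022)Q(Feb 2022) = 10.15×161 + 4.59×48 + 0.40×101 + 1.55×233 + 1.00×338 = 1634.15 + 220.32 + 40.4 + 361.15 + 338 = 2594.02
ΣP(Jan 2022)Q(Feb 2022) = 8.52×161 + 4.50×48 + 0.28×101 + 2.21×233 + 1.18×338 = 1371.72 + 216 + 28.28 + 514.93 + 398.84 = 2529.77
P = 2594.02 / 2529.77 × 100 = 102.5398
Fisher = √(L × P) = √(100.7323 × 102.5398) = 101.6320

101.63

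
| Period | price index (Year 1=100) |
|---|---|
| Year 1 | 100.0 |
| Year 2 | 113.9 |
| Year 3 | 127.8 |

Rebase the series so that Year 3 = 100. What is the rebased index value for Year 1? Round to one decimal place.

78.2

Rebased(Year 1) = 100.0 / 127.8 × 100 = 78.2473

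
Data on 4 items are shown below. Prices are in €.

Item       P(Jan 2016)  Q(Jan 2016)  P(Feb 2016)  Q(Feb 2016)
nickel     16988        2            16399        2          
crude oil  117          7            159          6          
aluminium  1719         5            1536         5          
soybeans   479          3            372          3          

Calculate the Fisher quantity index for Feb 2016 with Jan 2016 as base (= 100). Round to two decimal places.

Laspeyres component (base-period weights):
ΣP(Jan 2016)Q(Feb 2016) = 16988×2 + 117×6 + 1719×5 + 479×3 = 33976 + 702 + 8595 + 1437 = 44710
ΣP(Jan 2016)Q(Jan 2016) = 16988×2 + 117×7 + 1719×5 + 479×3 = 33976 + 819 + 8595 + 1437 = 44827
L = 44710 / 44827 × 100 = 99.7390
Paasche component (current-period weights):
ΣP(Feb 2016)Q(Feb 2016) = 16399×2 + 159×6 + 1536×5 + 372×3 = 32798 + 954 + 7680 + 1116 = 42548
ΣP(Feb 2016)Q(Jan 2016) = 16399×2 + 159×7 + 1536×5 + 372×3 = 32798 + 1113 + 7680 + 1116 = 42707
P = 42548 / 42707 × 100 = 99.6277
Fisher = √(L × P) = √(99.7390 × 99.6277) = 99.6833

99.68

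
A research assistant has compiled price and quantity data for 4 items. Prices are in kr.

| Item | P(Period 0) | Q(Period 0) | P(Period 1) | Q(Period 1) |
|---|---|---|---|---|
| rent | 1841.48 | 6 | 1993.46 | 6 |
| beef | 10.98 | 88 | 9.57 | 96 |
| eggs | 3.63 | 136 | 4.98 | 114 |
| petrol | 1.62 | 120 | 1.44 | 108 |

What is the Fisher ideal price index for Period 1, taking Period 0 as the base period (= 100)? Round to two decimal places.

107.33

Laspeyres component (base-period weights):
ΣP(Period 1)Q(Period 0) = 1993.46×6 + 9.57×88 + 4.98×136 + 1.44×120 = 11960.76 + 842.16 + 677.28 + 172.8 = 13653
ΣP(Period 0)Q(Period 0) = 1841.48×6 + 10.98×88 + 3.63×136 + 1.62×120 = 11048.88 + 966.24 + 493.68 + 194.4 = 12703.2
L = 13653 / 12703.2 × 100 = 107.4769
Paasche component (current-period weights):
ΣP(Period 1)Q(Period 1) = 1993.46×6 + 9.57×96 + 4.98×114 + 1.44×108 = 11960.76 + 918.72 + 567.72 + 155.52 = 13602.72
ΣP(Period 0)Q(Period 1) = 1841.48×6 + 10.98×96 + 3.63×114 + 1.62×108 = 11048.88 + 1054.08 + 413.82 + 174.96 = 12691.74
P = 13602.72 / 12691.74 × 100 = 107.1777
Fisher = √(L × P) = √(107.4769 × 107.1777) = 107.3272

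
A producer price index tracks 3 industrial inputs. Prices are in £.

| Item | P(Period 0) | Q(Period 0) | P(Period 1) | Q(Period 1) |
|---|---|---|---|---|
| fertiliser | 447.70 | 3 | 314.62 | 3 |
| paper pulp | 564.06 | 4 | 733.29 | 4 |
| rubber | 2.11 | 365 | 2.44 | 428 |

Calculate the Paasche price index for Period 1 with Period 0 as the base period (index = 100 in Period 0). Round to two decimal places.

109.30

Paasche price index uses current-period quantities as weights.
ΣP(Period 1)·Q(Period 1) = 314.62×3 + 733.29×4 + 2.44×428 = 943.86 + 2933.16 + 1044.32 = 4921.34
ΣP(Period 0)·Q(Period 1) = 447.70×3 + 564.06×4 + 2.11×428 = 1343.1 + 2256.24 + 903.08 = 4502.42
Index = 4921.34 / 4502.42 × 100 = 109.3043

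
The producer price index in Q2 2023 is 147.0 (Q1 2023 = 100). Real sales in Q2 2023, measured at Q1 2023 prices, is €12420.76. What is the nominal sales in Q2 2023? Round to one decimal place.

18258.5

Nominal = Real × (Index/100) = 12420.76 × (147.0/100)
        = 12420.76 × 1.470 = 18258.5172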